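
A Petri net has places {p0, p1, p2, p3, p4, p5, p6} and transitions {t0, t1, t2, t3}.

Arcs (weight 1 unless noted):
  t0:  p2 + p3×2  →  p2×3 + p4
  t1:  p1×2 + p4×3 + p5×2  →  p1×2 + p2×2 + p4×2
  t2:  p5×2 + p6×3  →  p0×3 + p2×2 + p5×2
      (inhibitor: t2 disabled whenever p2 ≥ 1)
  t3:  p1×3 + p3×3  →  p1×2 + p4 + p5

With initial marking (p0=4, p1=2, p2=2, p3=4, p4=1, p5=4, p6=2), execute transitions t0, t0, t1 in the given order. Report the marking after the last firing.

step 1: fire t0:  (p0=4, p1=2, p2=2, p3=4, p4=1, p5=4, p6=2) → (p0=4, p1=2, p2=4, p3=2, p4=2, p5=4, p6=2)
step 2: fire t0:  (p0=4, p1=2, p2=4, p3=2, p4=2, p5=4, p6=2) → (p0=4, p1=2, p2=6, p3=0, p4=3, p5=4, p6=2)
step 3: fire t1:  (p0=4, p1=2, p2=6, p3=0, p4=3, p5=4, p6=2) → (p0=4, p1=2, p2=8, p3=0, p4=2, p5=2, p6=2)

(p0=4, p1=2, p2=8, p3=0, p4=2, p5=2, p6=2)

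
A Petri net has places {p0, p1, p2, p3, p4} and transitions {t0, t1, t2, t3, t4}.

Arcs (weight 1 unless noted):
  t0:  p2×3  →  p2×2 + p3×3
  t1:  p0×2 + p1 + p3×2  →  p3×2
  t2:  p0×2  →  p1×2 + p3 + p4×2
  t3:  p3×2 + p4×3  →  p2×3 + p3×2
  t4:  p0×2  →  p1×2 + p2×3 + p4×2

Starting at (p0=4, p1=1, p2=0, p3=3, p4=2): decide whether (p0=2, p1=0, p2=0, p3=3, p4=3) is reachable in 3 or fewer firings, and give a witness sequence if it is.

NO — not reachable within 3 firings

depth 0: 1 marking
depth 1: 4 markings reached so far
depth 2: 12 markings reached so far
depth 3: 22 markings reached so far
target is not among the 22 markings reachable within 3 steps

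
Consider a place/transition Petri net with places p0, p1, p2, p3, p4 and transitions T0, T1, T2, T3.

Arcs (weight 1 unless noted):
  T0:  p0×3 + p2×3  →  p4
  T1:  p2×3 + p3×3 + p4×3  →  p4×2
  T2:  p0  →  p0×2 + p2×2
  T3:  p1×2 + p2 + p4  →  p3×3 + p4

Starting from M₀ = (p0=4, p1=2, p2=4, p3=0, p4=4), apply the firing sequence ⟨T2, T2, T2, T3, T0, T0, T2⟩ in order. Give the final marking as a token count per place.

(p0=2, p1=0, p2=5, p3=3, p4=6)

step 1: fire T2:  (p0=4, p1=2, p2=4, p3=0, p4=4) → (p0=5, p1=2, p2=6, p3=0, p4=4)
step 2: fire T2:  (p0=5, p1=2, p2=6, p3=0, p4=4) → (p0=6, p1=2, p2=8, p3=0, p4=4)
step 3: fire T2:  (p0=6, p1=2, p2=8, p3=0, p4=4) → (p0=7, p1=2, p2=10, p3=0, p4=4)
step 4: fire T3:  (p0=7, p1=2, p2=10, p3=0, p4=4) → (p0=7, p1=0, p2=9, p3=3, p4=4)
step 5: fire T0:  (p0=7, p1=0, p2=9, p3=3, p4=4) → (p0=4, p1=0, p2=6, p3=3, p4=5)
step 6: fire T0:  (p0=4, p1=0, p2=6, p3=3, p4=5) → (p0=1, p1=0, p2=3, p3=3, p4=6)
step 7: fire T2:  (p0=1, p1=0, p2=3, p3=3, p4=6) → (p0=2, p1=0, p2=5, p3=3, p4=6)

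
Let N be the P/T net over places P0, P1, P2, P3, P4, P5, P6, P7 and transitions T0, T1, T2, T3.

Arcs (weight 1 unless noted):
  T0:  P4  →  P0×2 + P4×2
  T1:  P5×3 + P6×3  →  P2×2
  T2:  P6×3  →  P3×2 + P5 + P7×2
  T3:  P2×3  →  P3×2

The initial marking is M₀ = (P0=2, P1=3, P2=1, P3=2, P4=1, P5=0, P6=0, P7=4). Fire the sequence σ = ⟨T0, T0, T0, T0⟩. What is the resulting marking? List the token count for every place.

step 1: fire T0:  (P0=2, P1=3, P2=1, P3=2, P4=1, P5=0, P6=0, P7=4) → (P0=4, P1=3, P2=1, P3=2, P4=2, P5=0, P6=0, P7=4)
step 2: fire T0:  (P0=4, P1=3, P2=1, P3=2, P4=2, P5=0, P6=0, P7=4) → (P0=6, P1=3, P2=1, P3=2, P4=3, P5=0, P6=0, P7=4)
step 3: fire T0:  (P0=6, P1=3, P2=1, P3=2, P4=3, P5=0, P6=0, P7=4) → (P0=8, P1=3, P2=1, P3=2, P4=4, P5=0, P6=0, P7=4)
step 4: fire T0:  (P0=8, P1=3, P2=1, P3=2, P4=4, P5=0, P6=0, P7=4) → (P0=10, P1=3, P2=1, P3=2, P4=5, P5=0, P6=0, P7=4)

(P0=10, P1=3, P2=1, P3=2, P4=5, P5=0, P6=0, P7=4)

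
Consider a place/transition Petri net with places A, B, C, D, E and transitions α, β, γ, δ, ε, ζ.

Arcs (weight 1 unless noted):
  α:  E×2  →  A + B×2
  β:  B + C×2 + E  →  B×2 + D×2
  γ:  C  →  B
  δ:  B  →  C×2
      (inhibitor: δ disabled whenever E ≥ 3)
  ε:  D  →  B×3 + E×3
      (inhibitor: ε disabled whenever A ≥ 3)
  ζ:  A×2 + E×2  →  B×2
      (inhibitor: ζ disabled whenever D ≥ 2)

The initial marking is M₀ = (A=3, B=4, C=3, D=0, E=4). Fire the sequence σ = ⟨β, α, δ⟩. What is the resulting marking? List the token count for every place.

(A=4, B=6, C=3, D=2, E=1)

step 1: fire β:  (A=3, B=4, C=3, D=0, E=4) → (A=3, B=5, C=1, D=2, E=3)
step 2: fire α:  (A=3, B=5, C=1, D=2, E=3) → (A=4, B=7, C=1, D=2, E=1)
step 3: fire δ:  (A=4, B=7, C=1, D=2, E=1) → (A=4, B=6, C=3, D=2, E=1)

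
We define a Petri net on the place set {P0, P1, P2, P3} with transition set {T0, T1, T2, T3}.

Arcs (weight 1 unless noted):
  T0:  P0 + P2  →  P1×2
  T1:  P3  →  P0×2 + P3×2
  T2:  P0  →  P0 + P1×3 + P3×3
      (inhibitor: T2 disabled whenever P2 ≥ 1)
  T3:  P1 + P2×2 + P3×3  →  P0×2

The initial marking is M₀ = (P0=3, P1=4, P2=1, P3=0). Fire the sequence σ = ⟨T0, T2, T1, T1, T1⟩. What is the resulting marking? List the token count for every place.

(P0=8, P1=9, P2=0, P3=6)

step 1: fire T0:  (P0=3, P1=4, P2=1, P3=0) → (P0=2, P1=6, P2=0, P3=0)
step 2: fire T2:  (P0=2, P1=6, P2=0, P3=0) → (P0=2, P1=9, P2=0, P3=3)
step 3: fire T1:  (P0=2, P1=9, P2=0, P3=3) → (P0=4, P1=9, P2=0, P3=4)
step 4: fire T1:  (P0=4, P1=9, P2=0, P3=4) → (P0=6, P1=9, P2=0, P3=5)
step 5: fire T1:  (P0=6, P1=9, P2=0, P3=5) → (P0=8, P1=9, P2=0, P3=6)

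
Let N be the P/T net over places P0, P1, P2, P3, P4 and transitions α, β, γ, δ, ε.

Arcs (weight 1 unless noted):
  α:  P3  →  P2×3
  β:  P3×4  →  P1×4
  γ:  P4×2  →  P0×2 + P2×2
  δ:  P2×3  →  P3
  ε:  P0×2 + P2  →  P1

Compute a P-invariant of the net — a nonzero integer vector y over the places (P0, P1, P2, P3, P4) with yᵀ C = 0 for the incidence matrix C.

Incidence matrix C (rows=places, cols=transitions):
        α    β    γ    δ    ε
   P0   0    0    2    0   -2
   P1   0    4    0    0    1
   P2   3    0    2   -3   -1
   P3  -1   -4    0    1    0
   P4   0    0   -2    0    0

Candidate y = [1, 3, 1, 3, 2]; check y·C column-wise:
  col α: 1·0 + 3·0 + 1·3 + 3·-1 + 2·0 = 0
  col β: 1·0 + 3·4 + 1·0 + 3·-4 + 2·0 = 0
  col γ: 1·2 + 3·0 + 1·2 + 3·0 + 2·-2 = 0
  col δ: 1·0 + 3·0 + 1·-3 + 3·1 + 2·0 = 0
  col ε: 1·-2 + 3·1 + 1·-1 + 3·0 + 2·0 = 0

y = (P0:1, P1:3, P2:1, P3:3, P4:2)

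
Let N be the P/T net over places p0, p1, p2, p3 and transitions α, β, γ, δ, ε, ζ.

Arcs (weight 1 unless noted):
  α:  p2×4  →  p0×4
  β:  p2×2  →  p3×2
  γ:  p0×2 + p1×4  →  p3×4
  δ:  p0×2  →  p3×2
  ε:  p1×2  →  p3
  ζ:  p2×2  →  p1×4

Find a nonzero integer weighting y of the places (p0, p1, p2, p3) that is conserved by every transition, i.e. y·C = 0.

y = (p0:2, p1:1, p2:2, p3:2)

Incidence matrix C (rows=places, cols=transitions):
        α    β    γ    δ    ε    ζ
   p0   4    0   -2   -2    0    0
   p1   0    0   -4    0   -2    4
   p2  -4   -2    0    0    0   -2
   p3   0    2    4    2    1    0

Candidate y = [2, 1, 2, 2]; check y·C column-wise:
  col α: 2·4 + 1·0 + 2·-4 + 2·0 = 0
  col β: 2·0 + 1·0 + 2·-2 + 2·2 = 0
  col γ: 2·-2 + 1·-4 + 2·0 + 2·4 = 0
  col δ: 2·-2 + 1·0 + 2·0 + 2·2 = 0
  col ε: 2·0 + 1·-2 + 2·0 + 2·1 = 0
  col ζ: 2·0 + 1·4 + 2·-2 + 2·0 = 0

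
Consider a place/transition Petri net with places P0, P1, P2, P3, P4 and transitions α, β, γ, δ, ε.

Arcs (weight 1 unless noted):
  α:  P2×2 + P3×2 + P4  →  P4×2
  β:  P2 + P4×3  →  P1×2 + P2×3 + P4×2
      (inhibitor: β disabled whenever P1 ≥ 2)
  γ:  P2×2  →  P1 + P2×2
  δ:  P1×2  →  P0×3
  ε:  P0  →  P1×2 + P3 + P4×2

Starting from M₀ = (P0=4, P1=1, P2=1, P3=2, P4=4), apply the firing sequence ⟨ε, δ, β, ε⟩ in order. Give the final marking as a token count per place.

step 1: fire ε:  (P0=4, P1=1, P2=1, P3=2, P4=4) → (P0=3, P1=3, P2=1, P3=3, P4=6)
step 2: fire δ:  (P0=3, P1=3, P2=1, P3=3, P4=6) → (P0=6, P1=1, P2=1, P3=3, P4=6)
step 3: fire β:  (P0=6, P1=1, P2=1, P3=3, P4=6) → (P0=6, P1=3, P2=3, P3=3, P4=5)
step 4: fire ε:  (P0=6, P1=3, P2=3, P3=3, P4=5) → (P0=5, P1=5, P2=3, P3=4, P4=7)

(P0=5, P1=5, P2=3, P3=4, P4=7)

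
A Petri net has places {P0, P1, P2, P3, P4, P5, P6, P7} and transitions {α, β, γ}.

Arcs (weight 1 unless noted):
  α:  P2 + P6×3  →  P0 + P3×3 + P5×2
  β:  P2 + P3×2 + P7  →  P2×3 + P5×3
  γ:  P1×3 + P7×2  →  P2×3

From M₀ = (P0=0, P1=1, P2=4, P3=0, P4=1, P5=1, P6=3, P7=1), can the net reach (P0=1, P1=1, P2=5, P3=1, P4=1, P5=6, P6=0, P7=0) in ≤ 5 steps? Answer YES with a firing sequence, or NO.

step 1: fire α:  (P0=0, P1=1, P2=4, P3=0, P4=1, P5=1, P6=3, P7=1) → (P0=1, P1=1, P2=3, P3=3, P4=1, P5=3, P6=0, P7=1)
step 2: fire β:  (P0=1, P1=1, P2=3, P3=3, P4=1, P5=3, P6=0, P7=1) → (P0=1, P1=1, P2=5, P3=1, P4=1, P5=6, P6=0, P7=0)

YES — reachable via ⟨α, β⟩ (2 firings)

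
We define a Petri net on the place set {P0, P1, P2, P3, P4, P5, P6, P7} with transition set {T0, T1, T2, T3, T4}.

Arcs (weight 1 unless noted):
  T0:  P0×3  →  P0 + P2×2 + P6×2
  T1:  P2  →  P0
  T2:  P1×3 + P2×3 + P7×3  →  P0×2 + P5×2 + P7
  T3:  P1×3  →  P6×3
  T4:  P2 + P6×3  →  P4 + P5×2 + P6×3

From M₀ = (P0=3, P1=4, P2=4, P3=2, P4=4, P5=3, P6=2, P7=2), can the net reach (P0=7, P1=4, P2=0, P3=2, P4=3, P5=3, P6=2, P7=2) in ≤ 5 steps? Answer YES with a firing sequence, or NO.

NO — not reachable within 5 firings

depth 0: 1 marking
depth 1: 4 markings reached so far
depth 2: 10 markings reached so far
depth 3: 19 markings reached so far
depth 4: 32 markings reached so far
depth 5: 49 markings reached so far
target is not among the 49 markings reachable within 5 steps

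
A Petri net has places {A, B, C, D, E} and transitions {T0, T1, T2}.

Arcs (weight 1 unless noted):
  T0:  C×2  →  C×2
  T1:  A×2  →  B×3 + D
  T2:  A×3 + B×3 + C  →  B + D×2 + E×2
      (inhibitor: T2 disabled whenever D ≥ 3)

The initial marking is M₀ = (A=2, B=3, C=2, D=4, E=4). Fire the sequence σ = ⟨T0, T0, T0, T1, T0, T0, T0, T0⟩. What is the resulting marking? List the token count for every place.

(A=0, B=6, C=2, D=5, E=4)

step 1: fire T0:  (A=2, B=3, C=2, D=4, E=4) → (A=2, B=3, C=2, D=4, E=4)
step 2: fire T0:  (A=2, B=3, C=2, D=4, E=4) → (A=2, B=3, C=2, D=4, E=4)
step 3: fire T0:  (A=2, B=3, C=2, D=4, E=4) → (A=2, B=3, C=2, D=4, E=4)
step 4: fire T1:  (A=2, B=3, C=2, D=4, E=4) → (A=0, B=6, C=2, D=5, E=4)
step 5: fire T0:  (A=0, B=6, C=2, D=5, E=4) → (A=0, B=6, C=2, D=5, E=4)
step 6: fire T0:  (A=0, B=6, C=2, D=5, E=4) → (A=0, B=6, C=2, D=5, E=4)
step 7: fire T0:  (A=0, B=6, C=2, D=5, E=4) → (A=0, B=6, C=2, D=5, E=4)
step 8: fire T0:  (A=0, B=6, C=2, D=5, E=4) → (A=0, B=6, C=2, D=5, E=4)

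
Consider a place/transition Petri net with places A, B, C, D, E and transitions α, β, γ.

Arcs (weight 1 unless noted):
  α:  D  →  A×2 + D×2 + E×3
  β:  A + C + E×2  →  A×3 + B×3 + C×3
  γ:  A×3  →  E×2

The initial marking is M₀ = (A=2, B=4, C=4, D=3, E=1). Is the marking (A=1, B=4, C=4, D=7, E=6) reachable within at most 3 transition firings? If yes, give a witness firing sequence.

NO — not reachable within 3 firings

depth 0: 1 marking
depth 1: 2 markings reached so far
depth 2: 5 markings reached so far
depth 3: 10 markings reached so far
target is not among the 10 markings reachable within 3 steps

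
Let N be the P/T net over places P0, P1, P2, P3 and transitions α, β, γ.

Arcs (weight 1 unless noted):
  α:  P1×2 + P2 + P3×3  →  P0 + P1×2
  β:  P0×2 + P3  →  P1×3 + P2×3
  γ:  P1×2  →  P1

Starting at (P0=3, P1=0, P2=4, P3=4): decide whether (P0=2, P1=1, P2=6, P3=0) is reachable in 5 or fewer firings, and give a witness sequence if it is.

step 1: fire β:  (P0=3, P1=0, P2=4, P3=4) → (P0=1, P1=3, P2=7, P3=3)
step 2: fire α:  (P0=1, P1=3, P2=7, P3=3) → (P0=2, P1=3, P2=6, P3=0)
step 3: fire γ:  (P0=2, P1=3, P2=6, P3=0) → (P0=2, P1=2, P2=6, P3=0)
step 4: fire γ:  (P0=2, P1=2, P2=6, P3=0) → (P0=2, P1=1, P2=6, P3=0)

YES — reachable via ⟨β, α, γ, γ⟩ (4 firings)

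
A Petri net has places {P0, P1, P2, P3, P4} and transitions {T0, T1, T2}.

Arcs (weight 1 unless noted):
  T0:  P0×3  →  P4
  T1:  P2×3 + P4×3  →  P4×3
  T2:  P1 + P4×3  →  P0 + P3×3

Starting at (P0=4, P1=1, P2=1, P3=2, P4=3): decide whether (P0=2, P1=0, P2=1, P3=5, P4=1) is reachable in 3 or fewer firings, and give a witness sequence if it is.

step 1: fire T0:  (P0=4, P1=1, P2=1, P3=2, P4=3) → (P0=1, P1=1, P2=1, P3=2, P4=4)
step 2: fire T2:  (P0=1, P1=1, P2=1, P3=2, P4=4) → (P0=2, P1=0, P2=1, P3=5, P4=1)

YES — reachable via ⟨T0, T2⟩ (2 firings)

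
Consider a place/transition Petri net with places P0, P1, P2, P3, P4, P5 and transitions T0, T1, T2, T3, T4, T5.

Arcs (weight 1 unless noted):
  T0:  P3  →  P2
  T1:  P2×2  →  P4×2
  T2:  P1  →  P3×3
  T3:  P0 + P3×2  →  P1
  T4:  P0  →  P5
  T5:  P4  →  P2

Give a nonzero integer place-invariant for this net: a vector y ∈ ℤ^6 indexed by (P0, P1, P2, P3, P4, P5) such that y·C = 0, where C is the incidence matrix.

Incidence matrix C (rows=places, cols=transitions):
       T0   T1   T2   T3   T4   T5
   P0   0    0    0   -1   -1    0
   P1   0    0   -1    1    0    0
   P2   1   -2    0    0    0    1
   P3  -1    0    3   -2    0    0
   P4   0    2    0    0    0   -1
   P5   0    0    0    0    1    0

Candidate y = [1, 3, 1, 1, 1, 1]; check y·C column-wise:
  col T0: 1·0 + 3·0 + 1·1 + 1·-1 + 1·0 + 1·0 = 0
  col T1: 1·0 + 3·0 + 1·-2 + 1·0 + 1·2 + 1·0 = 0
  col T2: 1·0 + 3·-1 + 1·0 + 1·3 + 1·0 + 1·0 = 0
  col T3: 1·-1 + 3·1 + 1·0 + 1·-2 + 1·0 + 1·0 = 0
  col T4: 1·-1 + 3·0 + 1·0 + 1·0 + 1·0 + 1·1 = 0
  col T5: 1·0 + 3·0 + 1·1 + 1·0 + 1·-1 + 1·0 = 0

y = (P0:1, P1:3, P2:1, P3:1, P4:1, P5:1)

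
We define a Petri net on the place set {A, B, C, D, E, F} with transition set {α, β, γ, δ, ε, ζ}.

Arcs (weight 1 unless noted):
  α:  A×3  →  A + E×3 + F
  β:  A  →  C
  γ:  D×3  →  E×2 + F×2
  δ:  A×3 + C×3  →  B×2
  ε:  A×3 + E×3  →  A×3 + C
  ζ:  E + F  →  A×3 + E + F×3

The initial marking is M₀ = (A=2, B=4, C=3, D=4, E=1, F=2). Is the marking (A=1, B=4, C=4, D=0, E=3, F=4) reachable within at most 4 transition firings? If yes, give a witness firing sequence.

NO — not reachable within 4 firings

depth 0: 1 marking
depth 1: 4 markings reached so far
depth 2: 11 markings reached so far
depth 3: 27 markings reached so far
depth 4: 57 markings reached so far
target is not among the 57 markings reachable within 4 steps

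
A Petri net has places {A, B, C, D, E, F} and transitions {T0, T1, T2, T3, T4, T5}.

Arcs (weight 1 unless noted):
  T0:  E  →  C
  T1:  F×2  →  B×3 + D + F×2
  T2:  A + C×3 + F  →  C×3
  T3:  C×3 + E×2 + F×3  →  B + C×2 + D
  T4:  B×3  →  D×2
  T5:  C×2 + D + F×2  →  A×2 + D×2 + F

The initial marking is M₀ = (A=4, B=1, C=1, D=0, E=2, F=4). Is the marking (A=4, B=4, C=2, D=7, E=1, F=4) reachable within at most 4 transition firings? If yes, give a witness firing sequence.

NO — not reachable within 4 firings

depth 0: 1 marking
depth 1: 3 markings reached so far
depth 2: 7 markings reached so far
depth 3: 14 markings reached so far
depth 4: 26 markings reached so far
target is not among the 26 markings reachable within 4 steps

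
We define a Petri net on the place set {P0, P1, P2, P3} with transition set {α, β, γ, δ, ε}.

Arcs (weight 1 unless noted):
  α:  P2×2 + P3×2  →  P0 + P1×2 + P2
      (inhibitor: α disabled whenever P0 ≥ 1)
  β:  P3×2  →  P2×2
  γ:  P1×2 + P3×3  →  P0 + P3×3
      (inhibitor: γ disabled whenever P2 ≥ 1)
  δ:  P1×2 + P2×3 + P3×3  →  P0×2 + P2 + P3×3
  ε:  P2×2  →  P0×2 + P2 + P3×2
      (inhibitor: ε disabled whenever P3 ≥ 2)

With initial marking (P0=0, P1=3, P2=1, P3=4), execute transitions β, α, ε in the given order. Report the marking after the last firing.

(P0=3, P1=5, P2=1, P3=2)

step 1: fire β:  (P0=0, P1=3, P2=1, P3=4) → (P0=0, P1=3, P2=3, P3=2)
step 2: fire α:  (P0=0, P1=3, P2=3, P3=2) → (P0=1, P1=5, P2=2, P3=0)
step 3: fire ε:  (P0=1, P1=5, P2=2, P3=0) → (P0=3, P1=5, P2=1, P3=2)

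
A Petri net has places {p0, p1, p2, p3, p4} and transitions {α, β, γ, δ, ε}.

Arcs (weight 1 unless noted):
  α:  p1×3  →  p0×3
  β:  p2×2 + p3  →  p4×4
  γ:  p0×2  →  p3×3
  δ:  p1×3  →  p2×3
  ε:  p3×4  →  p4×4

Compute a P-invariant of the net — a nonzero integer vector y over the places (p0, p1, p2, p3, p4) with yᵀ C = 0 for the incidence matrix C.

Incidence matrix C (rows=places, cols=transitions):
        α    β    γ    δ    ε
   p0   3    0   -2    0    0
   p1  -3    0    0   -3    0
   p2   0   -2    0    3    0
   p3   0   -1    3    0   -4
   p4   0    4    0    0    4

Candidate y = [3, 3, 3, 2, 2]; check y·C column-wise:
  col α: 3·3 + 3·-3 + 3·0 + 2·0 + 2·0 = 0
  col β: 3·0 + 3·0 + 3·-2 + 2·-1 + 2·4 = 0
  col γ: 3·-2 + 3·0 + 3·0 + 2·3 + 2·0 = 0
  col δ: 3·0 + 3·-3 + 3·3 + 2·0 + 2·0 = 0
  col ε: 3·0 + 3·0 + 3·0 + 2·-4 + 2·4 = 0

y = (p0:3, p1:3, p2:3, p3:2, p4:2)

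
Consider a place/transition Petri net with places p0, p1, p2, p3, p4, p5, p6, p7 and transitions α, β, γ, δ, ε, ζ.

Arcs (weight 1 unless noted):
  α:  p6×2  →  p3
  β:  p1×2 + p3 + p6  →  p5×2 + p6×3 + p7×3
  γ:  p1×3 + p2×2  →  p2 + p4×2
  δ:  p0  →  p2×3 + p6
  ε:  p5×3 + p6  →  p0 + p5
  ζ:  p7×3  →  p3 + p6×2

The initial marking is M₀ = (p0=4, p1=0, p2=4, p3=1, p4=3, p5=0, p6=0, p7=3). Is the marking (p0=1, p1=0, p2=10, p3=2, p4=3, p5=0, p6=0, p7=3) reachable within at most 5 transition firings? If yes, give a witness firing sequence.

NO — not reachable within 5 firings

depth 0: 1 marking
depth 1: 3 markings reached so far
depth 2: 6 markings reached so far
depth 3: 10 markings reached so far
depth 4: 14 markings reached so far
depth 5: 18 markings reached so far
target is not among the 18 markings reachable within 5 steps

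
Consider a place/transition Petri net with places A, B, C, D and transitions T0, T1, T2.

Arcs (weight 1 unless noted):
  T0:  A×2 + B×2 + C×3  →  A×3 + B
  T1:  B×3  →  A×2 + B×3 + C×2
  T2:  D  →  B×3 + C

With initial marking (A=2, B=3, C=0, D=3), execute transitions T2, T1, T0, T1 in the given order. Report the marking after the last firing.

step 1: fire T2:  (A=2, B=3, C=0, D=3) → (A=2, B=6, C=1, D=2)
step 2: fire T1:  (A=2, B=6, C=1, D=2) → (A=4, B=6, C=3, D=2)
step 3: fire T0:  (A=4, B=6, C=3, D=2) → (A=5, B=5, C=0, D=2)
step 4: fire T1:  (A=5, B=5, C=0, D=2) → (A=7, B=5, C=2, D=2)

(A=7, B=5, C=2, D=2)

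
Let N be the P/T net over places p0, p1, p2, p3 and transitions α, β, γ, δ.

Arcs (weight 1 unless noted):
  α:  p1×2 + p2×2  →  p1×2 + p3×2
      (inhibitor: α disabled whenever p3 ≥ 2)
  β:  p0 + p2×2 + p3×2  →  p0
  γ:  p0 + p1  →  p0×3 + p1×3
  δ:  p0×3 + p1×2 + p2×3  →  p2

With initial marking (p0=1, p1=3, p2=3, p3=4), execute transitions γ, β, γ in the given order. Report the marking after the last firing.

(p0=5, p1=7, p2=1, p3=2)

step 1: fire γ:  (p0=1, p1=3, p2=3, p3=4) → (p0=3, p1=5, p2=3, p3=4)
step 2: fire β:  (p0=3, p1=5, p2=3, p3=4) → (p0=3, p1=5, p2=1, p3=2)
step 3: fire γ:  (p0=3, p1=5, p2=1, p3=2) → (p0=5, p1=7, p2=1, p3=2)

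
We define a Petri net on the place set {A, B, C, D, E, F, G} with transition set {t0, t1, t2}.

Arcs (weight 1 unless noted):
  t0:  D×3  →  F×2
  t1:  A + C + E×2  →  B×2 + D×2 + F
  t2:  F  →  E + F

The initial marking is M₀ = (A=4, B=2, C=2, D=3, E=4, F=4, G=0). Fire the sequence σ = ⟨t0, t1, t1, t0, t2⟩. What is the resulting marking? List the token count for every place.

step 1: fire t0:  (A=4, B=2, C=2, D=3, E=4, F=4, G=0) → (A=4, B=2, C=2, D=0, E=4, F=6, G=0)
step 2: fire t1:  (A=4, B=2, C=2, D=0, E=4, F=6, G=0) → (A=3, B=4, C=1, D=2, E=2, F=7, G=0)
step 3: fire t1:  (A=3, B=4, C=1, D=2, E=2, F=7, G=0) → (A=2, B=6, C=0, D=4, E=0, F=8, G=0)
step 4: fire t0:  (A=2, B=6, C=0, D=4, E=0, F=8, G=0) → (A=2, B=6, C=0, D=1, E=0, F=10, G=0)
step 5: fire t2:  (A=2, B=6, C=0, D=1, E=0, F=10, G=0) → (A=2, B=6, C=0, D=1, E=1, F=10, G=0)

(A=2, B=6, C=0, D=1, E=1, F=10, G=0)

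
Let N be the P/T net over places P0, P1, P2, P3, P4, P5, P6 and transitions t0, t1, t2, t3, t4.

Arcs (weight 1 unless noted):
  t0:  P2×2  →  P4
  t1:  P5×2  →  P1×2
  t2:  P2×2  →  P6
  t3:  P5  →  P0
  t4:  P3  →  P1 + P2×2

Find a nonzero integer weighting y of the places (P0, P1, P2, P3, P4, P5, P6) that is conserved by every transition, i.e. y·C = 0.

y = (P0:1, P1:1, P2:0, P3:1, P4:0, P5:1, P6:0)

Incidence matrix C (rows=places, cols=transitions):
       t0   t1   t2   t3   t4
   P0   0    0    0    1    0
   P1   0    2    0    0    1
   P2  -2    0   -2    0    2
   P3   0    0    0    0   -1
   P4   1    0    0    0    0
   P5   0   -2    0   -1    0
   P6   0    0    1    0    0

Candidate y = [1, 1, 0, 1, 0, 1, 0]; check y·C column-wise:
  col t0: 1·0 + 1·0 + 0·-2 + 1·0 + 0·1 + 1·0 = 0
  col t1: 1·0 + 1·2 + 1·0 + 1·-2 = 0
  col t2: 1·0 + 1·0 + 0·-2 + 1·0 + 1·0 + 0·1 = 0
  col t3: 1·1 + 1·0 + 1·0 + 1·-1 = 0
  col t4: 1·0 + 1·1 + 0·2 + 1·-1 + 1·0 = 0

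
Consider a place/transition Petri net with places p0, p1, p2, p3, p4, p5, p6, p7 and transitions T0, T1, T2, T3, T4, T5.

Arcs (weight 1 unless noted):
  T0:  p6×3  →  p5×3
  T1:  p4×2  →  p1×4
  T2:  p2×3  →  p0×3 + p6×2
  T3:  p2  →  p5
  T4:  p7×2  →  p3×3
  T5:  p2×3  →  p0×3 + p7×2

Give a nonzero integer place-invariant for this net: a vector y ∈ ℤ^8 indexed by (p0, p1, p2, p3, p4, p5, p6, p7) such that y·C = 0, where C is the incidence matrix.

Incidence matrix C (rows=places, cols=transitions):
       T0   T1   T2   T3   T4   T5
   p0   0    0    3    0    0    3
   p1   0    4    0    0    0    0
   p2   0    0   -3   -1    0   -3
   p3   0    0    0    0    3    0
   p4   0   -2    0    0    0    0
   p5   3    0    0    1    0    0
   p6  -3    0    2    0    0    0
   p7   0    0    0    0   -2    2

Candidate y = [0, 1, 0, 0, 2, 0, 0, 0]; check y·C column-wise:
  col T0: 1·0 + 2·0 + 0·3 + 0·-3 = 0
  col T1: 1·4 + 2·-2 = 0
  col T2: 0·3 + 1·0 + 0·-3 + 2·0 + 0·2 = 0
  col T3: 1·0 + 0·-1 + 2·0 + 0·1 = 0
  col T4: 1·0 + 0·3 + 2·0 + 0·-2 = 0
  col T5: 0·3 + 1·0 + 0·-3 + 2·0 + 0·2 = 0

y = (p0:0, p1:1, p2:0, p3:0, p4:2, p5:0, p6:0, p7:0)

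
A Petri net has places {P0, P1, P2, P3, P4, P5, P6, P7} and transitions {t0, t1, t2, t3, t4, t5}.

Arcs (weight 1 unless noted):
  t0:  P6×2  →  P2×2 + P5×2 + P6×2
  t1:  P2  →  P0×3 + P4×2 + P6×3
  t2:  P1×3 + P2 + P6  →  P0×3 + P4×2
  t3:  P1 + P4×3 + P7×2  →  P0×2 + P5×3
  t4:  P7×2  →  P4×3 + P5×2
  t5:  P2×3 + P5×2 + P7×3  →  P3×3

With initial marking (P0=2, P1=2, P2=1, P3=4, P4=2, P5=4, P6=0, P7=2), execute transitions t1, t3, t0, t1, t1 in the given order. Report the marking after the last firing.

step 1: fire t1:  (P0=2, P1=2, P2=1, P3=4, P4=2, P5=4, P6=0, P7=2) → (P0=5, P1=2, P2=0, P3=4, P4=4, P5=4, P6=3, P7=2)
step 2: fire t3:  (P0=5, P1=2, P2=0, P3=4, P4=4, P5=4, P6=3, P7=2) → (P0=7, P1=1, P2=0, P3=4, P4=1, P5=7, P6=3, P7=0)
step 3: fire t0:  (P0=7, P1=1, P2=0, P3=4, P4=1, P5=7, P6=3, P7=0) → (P0=7, P1=1, P2=2, P3=4, P4=1, P5=9, P6=3, P7=0)
step 4: fire t1:  (P0=7, P1=1, P2=2, P3=4, P4=1, P5=9, P6=3, P7=0) → (P0=10, P1=1, P2=1, P3=4, P4=3, P5=9, P6=6, P7=0)
step 5: fire t1:  (P0=10, P1=1, P2=1, P3=4, P4=3, P5=9, P6=6, P7=0) → (P0=13, P1=1, P2=0, P3=4, P4=5, P5=9, P6=9, P7=0)

(P0=13, P1=1, P2=0, P3=4, P4=5, P5=9, P6=9, P7=0)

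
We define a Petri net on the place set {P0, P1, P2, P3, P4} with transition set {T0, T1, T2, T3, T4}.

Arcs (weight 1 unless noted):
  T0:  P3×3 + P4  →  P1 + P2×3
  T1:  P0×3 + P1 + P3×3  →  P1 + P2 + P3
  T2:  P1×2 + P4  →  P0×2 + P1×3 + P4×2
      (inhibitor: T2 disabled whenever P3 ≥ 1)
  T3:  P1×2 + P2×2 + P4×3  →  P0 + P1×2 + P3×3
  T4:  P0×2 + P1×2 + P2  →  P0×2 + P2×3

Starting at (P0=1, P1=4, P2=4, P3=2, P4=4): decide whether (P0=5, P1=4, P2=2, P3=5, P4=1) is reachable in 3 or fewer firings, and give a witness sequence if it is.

depth 0: 1 marking
depth 1: 2 markings reached so far
depth 2: 4 markings reached so far
depth 3: 6 markings reached so far
target is not among the 6 markings reachable within 3 steps

NO — not reachable within 3 firings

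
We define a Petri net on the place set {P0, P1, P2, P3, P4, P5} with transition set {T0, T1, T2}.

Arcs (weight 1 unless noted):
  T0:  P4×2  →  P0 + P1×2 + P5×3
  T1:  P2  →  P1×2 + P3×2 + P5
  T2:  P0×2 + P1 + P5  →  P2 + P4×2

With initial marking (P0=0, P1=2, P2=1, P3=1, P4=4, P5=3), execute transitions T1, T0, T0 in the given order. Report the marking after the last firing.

(P0=2, P1=8, P2=0, P3=3, P4=0, P5=10)

step 1: fire T1:  (P0=0, P1=2, P2=1, P3=1, P4=4, P5=3) → (P0=0, P1=4, P2=0, P3=3, P4=4, P5=4)
step 2: fire T0:  (P0=0, P1=4, P2=0, P3=3, P4=4, P5=4) → (P0=1, P1=6, P2=0, P3=3, P4=2, P5=7)
step 3: fire T0:  (P0=1, P1=6, P2=0, P3=3, P4=2, P5=7) → (P0=2, P1=8, P2=0, P3=3, P4=0, P5=10)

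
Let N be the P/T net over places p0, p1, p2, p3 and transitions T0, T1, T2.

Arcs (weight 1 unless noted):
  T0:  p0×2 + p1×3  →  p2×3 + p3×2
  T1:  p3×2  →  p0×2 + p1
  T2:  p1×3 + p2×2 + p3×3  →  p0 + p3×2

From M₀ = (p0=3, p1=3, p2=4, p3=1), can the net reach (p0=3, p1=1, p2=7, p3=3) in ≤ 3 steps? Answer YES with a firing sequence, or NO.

NO — not reachable within 3 firings

depth 0: 1 marking
depth 1: 2 markings reached so far
depth 2: 3 markings reached so far
depth 3: 3 markings reached so far
(frontier empty at depth 3; search complete)
target is not among the 3 markings reachable within 3 steps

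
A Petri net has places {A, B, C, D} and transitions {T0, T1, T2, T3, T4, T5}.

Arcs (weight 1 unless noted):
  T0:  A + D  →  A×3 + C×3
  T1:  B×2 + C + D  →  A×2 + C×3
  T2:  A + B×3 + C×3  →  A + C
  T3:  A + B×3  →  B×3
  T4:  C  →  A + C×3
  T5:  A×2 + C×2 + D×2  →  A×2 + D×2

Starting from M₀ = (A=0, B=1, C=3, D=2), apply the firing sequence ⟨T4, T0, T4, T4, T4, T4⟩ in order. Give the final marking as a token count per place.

(A=7, B=1, C=16, D=1)

step 1: fire T4:  (A=0, B=1, C=3, D=2) → (A=1, B=1, C=5, D=2)
step 2: fire T0:  (A=1, B=1, C=5, D=2) → (A=3, B=1, C=8, D=1)
step 3: fire T4:  (A=3, B=1, C=8, D=1) → (A=4, B=1, C=10, D=1)
step 4: fire T4:  (A=4, B=1, C=10, D=1) → (A=5, B=1, C=12, D=1)
step 5: fire T4:  (A=5, B=1, C=12, D=1) → (A=6, B=1, C=14, D=1)
step 6: fire T4:  (A=6, B=1, C=14, D=1) → (A=7, B=1, C=16, D=1)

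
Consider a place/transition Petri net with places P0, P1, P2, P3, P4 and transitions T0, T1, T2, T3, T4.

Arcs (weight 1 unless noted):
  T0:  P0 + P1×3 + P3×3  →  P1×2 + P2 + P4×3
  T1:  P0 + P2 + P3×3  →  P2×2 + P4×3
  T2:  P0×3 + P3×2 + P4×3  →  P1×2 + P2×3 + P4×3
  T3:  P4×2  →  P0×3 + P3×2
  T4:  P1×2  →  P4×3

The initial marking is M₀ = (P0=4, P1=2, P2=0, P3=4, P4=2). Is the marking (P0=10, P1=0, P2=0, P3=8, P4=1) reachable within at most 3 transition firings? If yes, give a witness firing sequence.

YES — reachable via ⟨T3, T4, T3⟩ (3 firings)

step 1: fire T3:  (P0=4, P1=2, P2=0, P3=4, P4=2) → (P0=7, P1=2, P2=0, P3=6, P4=0)
step 2: fire T4:  (P0=7, P1=2, P2=0, P3=6, P4=0) → (P0=7, P1=0, P2=0, P3=6, P4=3)
step 3: fire T3:  (P0=7, P1=0, P2=0, P3=6, P4=3) → (P0=10, P1=0, P2=0, P3=8, P4=1)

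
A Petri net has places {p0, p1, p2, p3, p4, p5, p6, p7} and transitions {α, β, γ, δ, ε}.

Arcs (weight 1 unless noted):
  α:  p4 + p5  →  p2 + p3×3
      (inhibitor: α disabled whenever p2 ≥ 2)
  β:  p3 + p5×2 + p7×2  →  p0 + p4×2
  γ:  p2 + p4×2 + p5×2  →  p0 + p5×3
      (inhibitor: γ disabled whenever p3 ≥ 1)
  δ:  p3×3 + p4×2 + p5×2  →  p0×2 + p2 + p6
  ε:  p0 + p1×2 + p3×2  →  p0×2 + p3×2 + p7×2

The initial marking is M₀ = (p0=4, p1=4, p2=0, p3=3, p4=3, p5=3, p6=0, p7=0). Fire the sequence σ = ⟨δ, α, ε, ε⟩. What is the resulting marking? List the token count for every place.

(p0=8, p1=0, p2=2, p3=3, p4=0, p5=0, p6=1, p7=4)

step 1: fire δ:  (p0=4, p1=4, p2=0, p3=3, p4=3, p5=3, p6=0, p7=0) → (p0=6, p1=4, p2=1, p3=0, p4=1, p5=1, p6=1, p7=0)
step 2: fire α:  (p0=6, p1=4, p2=1, p3=0, p4=1, p5=1, p6=1, p7=0) → (p0=6, p1=4, p2=2, p3=3, p4=0, p5=0, p6=1, p7=0)
step 3: fire ε:  (p0=6, p1=4, p2=2, p3=3, p4=0, p5=0, p6=1, p7=0) → (p0=7, p1=2, p2=2, p3=3, p4=0, p5=0, p6=1, p7=2)
step 4: fire ε:  (p0=7, p1=2, p2=2, p3=3, p4=0, p5=0, p6=1, p7=2) → (p0=8, p1=0, p2=2, p3=3, p4=0, p5=0, p6=1, p7=4)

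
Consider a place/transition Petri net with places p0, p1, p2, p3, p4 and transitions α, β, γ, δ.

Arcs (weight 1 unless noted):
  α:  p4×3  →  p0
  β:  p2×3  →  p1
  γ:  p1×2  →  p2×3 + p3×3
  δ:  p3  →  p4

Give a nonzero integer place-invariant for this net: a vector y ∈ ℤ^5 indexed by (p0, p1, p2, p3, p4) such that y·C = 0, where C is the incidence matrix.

Incidence matrix C (rows=places, cols=transitions):
        α    β    γ    δ
   p0   1    0    0    0
   p1   0    1   -2    0
   p2   0   -3    3    0
   p3   0    0    3   -1
   p4  -3    0    0    1

Candidate y = [3, 3, 1, 1, 1]; check y·C column-wise:
  col α: 3·1 + 3·0 + 1·0 + 1·0 + 1·-3 = 0
  col β: 3·0 + 3·1 + 1·-3 + 1·0 + 1·0 = 0
  col γ: 3·0 + 3·-2 + 1·3 + 1·3 + 1·0 = 0
  col δ: 3·0 + 3·0 + 1·0 + 1·-1 + 1·1 = 0

y = (p0:3, p1:3, p2:1, p3:1, p4:1)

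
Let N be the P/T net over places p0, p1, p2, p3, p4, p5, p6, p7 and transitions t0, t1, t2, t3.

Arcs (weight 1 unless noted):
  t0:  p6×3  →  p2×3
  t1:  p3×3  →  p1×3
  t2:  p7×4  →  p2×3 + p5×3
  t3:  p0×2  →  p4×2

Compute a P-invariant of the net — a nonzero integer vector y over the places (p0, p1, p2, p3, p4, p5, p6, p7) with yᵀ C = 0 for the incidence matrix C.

Incidence matrix C (rows=places, cols=transitions):
       t0   t1   t2   t3
   p0   0    0    0   -2
   p1   0    3    0    0
   p2   3    0    3    0
   p3   0   -3    0    0
   p4   0    0    0    2
   p5   0    0    3    0
   p6  -3    0    0    0
   p7   0    0   -4    0

Candidate y = [0, 1, 0, 1, 0, 0, 0, 0]; check y·C column-wise:
  col t0: 1·0 + 0·3 + 1·0 + 0·-3 = 0
  col t1: 1·3 + 1·-3 = 0
  col t2: 1·0 + 0·3 + 1·0 + 0·3 + 0·-4 = 0
  col t3: 0·-2 + 1·0 + 1·0 + 0·2 = 0

y = (p0:0, p1:1, p2:0, p3:1, p4:0, p5:0, p6:0, p7:0)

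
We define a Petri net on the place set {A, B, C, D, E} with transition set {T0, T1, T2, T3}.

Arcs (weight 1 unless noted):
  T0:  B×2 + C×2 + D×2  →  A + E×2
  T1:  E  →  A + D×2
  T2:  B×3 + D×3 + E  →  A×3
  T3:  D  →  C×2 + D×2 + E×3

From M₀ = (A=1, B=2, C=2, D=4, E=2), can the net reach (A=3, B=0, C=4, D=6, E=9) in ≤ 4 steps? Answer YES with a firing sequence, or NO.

step 1: fire T0:  (A=1, B=2, C=2, D=4, E=2) → (A=2, B=0, C=0, D=2, E=4)
step 2: fire T1:  (A=2, B=0, C=0, D=2, E=4) → (A=3, B=0, C=0, D=4, E=3)
step 3: fire T3:  (A=3, B=0, C=0, D=4, E=3) → (A=3, B=0, C=2, D=5, E=6)
step 4: fire T3:  (A=3, B=0, C=2, D=5, E=6) → (A=3, B=0, C=4, D=6, E=9)

YES — reachable via ⟨T0, T1, T3, T3⟩ (4 firings)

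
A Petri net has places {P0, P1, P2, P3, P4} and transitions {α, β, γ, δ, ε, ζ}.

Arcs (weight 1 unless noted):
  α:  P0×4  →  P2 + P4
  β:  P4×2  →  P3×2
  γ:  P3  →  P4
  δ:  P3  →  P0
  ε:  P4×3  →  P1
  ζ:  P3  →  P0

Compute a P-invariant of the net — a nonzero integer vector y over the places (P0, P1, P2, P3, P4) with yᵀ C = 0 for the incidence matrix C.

Incidence matrix C (rows=places, cols=transitions):
        α    β    γ    δ    ε    ζ
   P0  -4    0    0    1    0    1
   P1   0    0    0    0    1    0
   P2   1    0    0    0    0    0
   P3   0    2   -1   -1    0   -1
   P4   1   -2    1    0   -3    0

Candidate y = [1, 3, 3, 1, 1]; check y·C column-wise:
  col α: 1·-4 + 3·0 + 3·1 + 1·0 + 1·1 = 0
  col β: 1·0 + 3·0 + 3·0 + 1·2 + 1·-2 = 0
  col γ: 1·0 + 3·0 + 3·0 + 1·-1 + 1·1 = 0
  col δ: 1·1 + 3·0 + 3·0 + 1·-1 + 1·0 = 0
  col ε: 1·0 + 3·1 + 3·0 + 1·0 + 1·-3 = 0
  col ζ: 1·1 + 3·0 + 3·0 + 1·-1 + 1·0 = 0

y = (P0:1, P1:3, P2:3, P3:1, P4:1)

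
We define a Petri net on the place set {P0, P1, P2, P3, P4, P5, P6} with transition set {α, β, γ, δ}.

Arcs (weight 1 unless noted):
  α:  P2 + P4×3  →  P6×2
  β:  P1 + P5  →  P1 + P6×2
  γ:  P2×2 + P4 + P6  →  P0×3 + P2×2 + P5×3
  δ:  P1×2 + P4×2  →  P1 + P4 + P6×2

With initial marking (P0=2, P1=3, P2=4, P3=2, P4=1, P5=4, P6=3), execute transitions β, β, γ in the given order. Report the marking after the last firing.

step 1: fire β:  (P0=2, P1=3, P2=4, P3=2, P4=1, P5=4, P6=3) → (P0=2, P1=3, P2=4, P3=2, P4=1, P5=3, P6=5)
step 2: fire β:  (P0=2, P1=3, P2=4, P3=2, P4=1, P5=3, P6=5) → (P0=2, P1=3, P2=4, P3=2, P4=1, P5=2, P6=7)
step 3: fire γ:  (P0=2, P1=3, P2=4, P3=2, P4=1, P5=2, P6=7) → (P0=5, P1=3, P2=4, P3=2, P4=0, P5=5, P6=6)

(P0=5, P1=3, P2=4, P3=2, P4=0, P5=5, P6=6)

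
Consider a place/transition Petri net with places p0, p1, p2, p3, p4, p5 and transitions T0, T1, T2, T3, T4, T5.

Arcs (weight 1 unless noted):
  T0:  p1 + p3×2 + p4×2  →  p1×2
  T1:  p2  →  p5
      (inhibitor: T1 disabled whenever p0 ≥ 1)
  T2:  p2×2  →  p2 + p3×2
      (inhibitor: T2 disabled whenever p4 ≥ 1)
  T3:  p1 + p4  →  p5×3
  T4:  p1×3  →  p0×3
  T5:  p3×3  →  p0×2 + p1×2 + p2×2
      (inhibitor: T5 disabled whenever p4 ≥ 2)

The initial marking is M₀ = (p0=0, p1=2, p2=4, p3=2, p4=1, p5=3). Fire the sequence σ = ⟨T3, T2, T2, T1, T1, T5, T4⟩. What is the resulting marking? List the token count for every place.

(p0=5, p1=0, p2=2, p3=3, p4=0, p5=8)

step 1: fire T3:  (p0=0, p1=2, p2=4, p3=2, p4=1, p5=3) → (p0=0, p1=1, p2=4, p3=2, p4=0, p5=6)
step 2: fire T2:  (p0=0, p1=1, p2=4, p3=2, p4=0, p5=6) → (p0=0, p1=1, p2=3, p3=4, p4=0, p5=6)
step 3: fire T2:  (p0=0, p1=1, p2=3, p3=4, p4=0, p5=6) → (p0=0, p1=1, p2=2, p3=6, p4=0, p5=6)
step 4: fire T1:  (p0=0, p1=1, p2=2, p3=6, p4=0, p5=6) → (p0=0, p1=1, p2=1, p3=6, p4=0, p5=7)
step 5: fire T1:  (p0=0, p1=1, p2=1, p3=6, p4=0, p5=7) → (p0=0, p1=1, p2=0, p3=6, p4=0, p5=8)
step 6: fire T5:  (p0=0, p1=1, p2=0, p3=6, p4=0, p5=8) → (p0=2, p1=3, p2=2, p3=3, p4=0, p5=8)
step 7: fire T4:  (p0=2, p1=3, p2=2, p3=3, p4=0, p5=8) → (p0=5, p1=0, p2=2, p3=3, p4=0, p5=8)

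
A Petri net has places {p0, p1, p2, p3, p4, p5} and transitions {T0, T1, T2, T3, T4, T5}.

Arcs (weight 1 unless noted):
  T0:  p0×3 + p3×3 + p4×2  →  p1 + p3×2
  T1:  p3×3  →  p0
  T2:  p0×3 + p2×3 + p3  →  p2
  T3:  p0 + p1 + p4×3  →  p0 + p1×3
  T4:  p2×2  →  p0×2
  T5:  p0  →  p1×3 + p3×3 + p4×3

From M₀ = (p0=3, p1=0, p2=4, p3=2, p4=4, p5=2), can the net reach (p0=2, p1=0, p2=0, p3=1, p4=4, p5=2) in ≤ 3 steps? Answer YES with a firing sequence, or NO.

YES — reachable via ⟨T2, T4⟩ (2 firings)

step 1: fire T2:  (p0=3, p1=0, p2=4, p3=2, p4=4, p5=2) → (p0=0, p1=0, p2=2, p3=1, p4=4, p5=2)
step 2: fire T4:  (p0=0, p1=0, p2=2, p3=1, p4=4, p5=2) → (p0=2, p1=0, p2=0, p3=1, p4=4, p5=2)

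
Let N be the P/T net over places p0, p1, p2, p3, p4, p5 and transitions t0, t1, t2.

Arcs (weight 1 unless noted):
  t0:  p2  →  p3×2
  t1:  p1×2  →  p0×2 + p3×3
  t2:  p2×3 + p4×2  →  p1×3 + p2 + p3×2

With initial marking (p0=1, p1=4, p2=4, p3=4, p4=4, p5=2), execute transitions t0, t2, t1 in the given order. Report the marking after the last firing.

(p0=3, p1=5, p2=1, p3=11, p4=2, p5=2)

step 1: fire t0:  (p0=1, p1=4, p2=4, p3=4, p4=4, p5=2) → (p0=1, p1=4, p2=3, p3=6, p4=4, p5=2)
step 2: fire t2:  (p0=1, p1=4, p2=3, p3=6, p4=4, p5=2) → (p0=1, p1=7, p2=1, p3=8, p4=2, p5=2)
step 3: fire t1:  (p0=1, p1=7, p2=1, p3=8, p4=2, p5=2) → (p0=3, p1=5, p2=1, p3=11, p4=2, p5=2)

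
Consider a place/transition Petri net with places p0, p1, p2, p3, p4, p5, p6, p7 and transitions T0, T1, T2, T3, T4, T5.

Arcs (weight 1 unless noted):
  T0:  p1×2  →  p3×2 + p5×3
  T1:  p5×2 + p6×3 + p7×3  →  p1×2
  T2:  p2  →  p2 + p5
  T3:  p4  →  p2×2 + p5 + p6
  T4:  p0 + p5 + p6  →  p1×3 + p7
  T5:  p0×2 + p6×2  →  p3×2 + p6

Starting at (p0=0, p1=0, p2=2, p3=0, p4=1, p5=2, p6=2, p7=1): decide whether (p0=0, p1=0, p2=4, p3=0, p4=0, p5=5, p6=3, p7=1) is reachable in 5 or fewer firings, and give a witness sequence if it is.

step 1: fire T2:  (p0=0, p1=0, p2=2, p3=0, p4=1, p5=2, p6=2, p7=1) → (p0=0, p1=0, p2=2, p3=0, p4=1, p5=3, p6=2, p7=1)
step 2: fire T2:  (p0=0, p1=0, p2=2, p3=0, p4=1, p5=3, p6=2, p7=1) → (p0=0, p1=0, p2=2, p3=0, p4=1, p5=4, p6=2, p7=1)
step 3: fire T3:  (p0=0, p1=0, p2=2, p3=0, p4=1, p5=4, p6=2, p7=1) → (p0=0, p1=0, p2=4, p3=0, p4=0, p5=5, p6=3, p7=1)

YES — reachable via ⟨T2, T2, T3⟩ (3 firings)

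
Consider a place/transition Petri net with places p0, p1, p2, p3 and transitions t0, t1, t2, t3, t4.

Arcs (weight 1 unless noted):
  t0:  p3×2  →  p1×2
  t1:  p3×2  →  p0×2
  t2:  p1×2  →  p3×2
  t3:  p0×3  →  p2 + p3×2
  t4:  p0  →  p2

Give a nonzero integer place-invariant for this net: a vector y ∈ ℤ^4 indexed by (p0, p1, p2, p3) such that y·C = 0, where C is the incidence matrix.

Incidence matrix C (rows=places, cols=transitions):
       t0   t1   t2   t3   t4
   p0   0    2    0   -3   -1
   p1   2    0   -2    0    0
   p2   0    0    0    1    1
   p3  -2   -2    2    2    0

Candidate y = [1, 1, 1, 1]; check y·C column-wise:
  col t0: 1·0 + 1·2 + 1·0 + 1·-2 = 0
  col t1: 1·2 + 1·0 + 1·0 + 1·-2 = 0
  col t2: 1·0 + 1·-2 + 1·0 + 1·2 = 0
  col t3: 1·-3 + 1·0 + 1·1 + 1·2 = 0
  col t4: 1·-1 + 1·0 + 1·1 + 1·0 = 0

y = (p0:1, p1:1, p2:1, p3:1)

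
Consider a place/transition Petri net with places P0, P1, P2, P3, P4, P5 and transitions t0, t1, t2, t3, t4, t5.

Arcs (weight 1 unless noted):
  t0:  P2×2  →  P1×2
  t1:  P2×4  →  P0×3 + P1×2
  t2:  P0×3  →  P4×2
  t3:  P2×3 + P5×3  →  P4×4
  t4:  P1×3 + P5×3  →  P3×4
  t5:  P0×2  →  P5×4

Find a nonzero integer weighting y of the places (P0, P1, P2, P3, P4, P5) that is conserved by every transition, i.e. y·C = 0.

y = (P0:2, P1:3, P2:3, P3:3, P4:3, P5:1)

Incidence matrix C (rows=places, cols=transitions):
       t0   t1   t2   t3   t4   t5
   P0   0    3   -3    0    0   -2
   P1   2    2    0    0   -3    0
   P2  -2   -4    0   -3    0    0
   P3   0    0    0    0    4    0
   P4   0    0    2    4    0    0
   P5   0    0    0   -3   -3    4

Candidate y = [2, 3, 3, 3, 3, 1]; check y·C column-wise:
  col t0: 2·0 + 3·2 + 3·-2 + 3·0 + 3·0 + 1·0 = 0
  col t1: 2·3 + 3·2 + 3·-4 + 3·0 + 3·0 + 1·0 = 0
  col t2: 2·-3 + 3·0 + 3·0 + 3·0 + 3·2 + 1·0 = 0
  col t3: 2·0 + 3·0 + 3·-3 + 3·0 + 3·4 + 1·-3 = 0
  col t4: 2·0 + 3·-3 + 3·0 + 3·4 + 3·0 + 1·-3 = 0
  col t5: 2·-2 + 3·0 + 3·0 + 3·0 + 3·0 + 1·4 = 0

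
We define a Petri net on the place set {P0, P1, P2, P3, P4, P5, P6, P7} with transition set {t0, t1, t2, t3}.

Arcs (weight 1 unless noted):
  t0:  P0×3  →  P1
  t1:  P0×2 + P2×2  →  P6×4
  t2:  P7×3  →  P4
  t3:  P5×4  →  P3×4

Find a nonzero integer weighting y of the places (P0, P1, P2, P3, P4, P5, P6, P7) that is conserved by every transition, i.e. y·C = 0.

y = (P0:1, P1:3, P2:-1, P3:0, P4:0, P5:0, P6:0, P7:0)

Incidence matrix C (rows=places, cols=transitions):
       t0   t1   t2   t3
   P0  -3   -2    0    0
   P1   1    0    0    0
   P2   0   -2    0    0
   P3   0    0    0    4
   P4   0    0    1    0
   P5   0    0    0   -4
   P6   0    4    0    0
   P7   0    0   -3    0

Candidate y = [1, 3, -1, 0, 0, 0, 0, 0]; check y·C column-wise:
  col t0: 1·-3 + 3·1 + -1·0 = 0
  col t1: 1·-2 + 3·0 + -1·-2 + 0·4 = 0
  col t2: 1·0 + 3·0 + -1·0 + 0·1 + 0·-3 = 0
  col t3: 1·0 + 3·0 + -1·0 + 0·4 + 0·-4 = 0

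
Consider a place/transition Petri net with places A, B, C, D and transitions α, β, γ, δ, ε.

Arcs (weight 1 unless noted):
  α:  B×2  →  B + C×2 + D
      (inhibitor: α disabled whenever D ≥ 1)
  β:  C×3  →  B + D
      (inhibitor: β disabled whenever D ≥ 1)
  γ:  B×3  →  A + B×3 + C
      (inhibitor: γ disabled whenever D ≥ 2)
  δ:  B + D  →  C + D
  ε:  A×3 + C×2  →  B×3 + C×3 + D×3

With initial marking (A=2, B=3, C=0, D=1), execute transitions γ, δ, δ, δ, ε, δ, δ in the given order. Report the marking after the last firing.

(A=0, B=1, C=7, D=4)

step 1: fire γ:  (A=2, B=3, C=0, D=1) → (A=3, B=3, C=1, D=1)
step 2: fire δ:  (A=3, B=3, C=1, D=1) → (A=3, B=2, C=2, D=1)
step 3: fire δ:  (A=3, B=2, C=2, D=1) → (A=3, B=1, C=3, D=1)
step 4: fire δ:  (A=3, B=1, C=3, D=1) → (A=3, B=0, C=4, D=1)
step 5: fire ε:  (A=3, B=0, C=4, D=1) → (A=0, B=3, C=5, D=4)
step 6: fire δ:  (A=0, B=3, C=5, D=4) → (A=0, B=2, C=6, D=4)
step 7: fire δ:  (A=0, B=2, C=6, D=4) → (A=0, B=1, C=7, D=4)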